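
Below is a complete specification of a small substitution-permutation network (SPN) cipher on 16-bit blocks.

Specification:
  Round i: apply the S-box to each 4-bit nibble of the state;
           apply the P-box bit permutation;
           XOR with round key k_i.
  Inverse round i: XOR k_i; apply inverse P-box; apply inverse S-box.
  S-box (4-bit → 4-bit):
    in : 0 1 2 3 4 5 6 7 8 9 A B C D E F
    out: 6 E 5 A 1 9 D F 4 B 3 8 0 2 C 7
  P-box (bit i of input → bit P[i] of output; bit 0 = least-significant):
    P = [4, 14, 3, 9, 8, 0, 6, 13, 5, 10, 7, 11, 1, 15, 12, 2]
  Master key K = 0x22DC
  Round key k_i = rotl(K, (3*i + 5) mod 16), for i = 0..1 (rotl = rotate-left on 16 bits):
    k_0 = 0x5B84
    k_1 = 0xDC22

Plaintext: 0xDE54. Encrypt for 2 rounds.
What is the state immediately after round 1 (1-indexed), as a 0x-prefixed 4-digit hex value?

0xF214

s_0 = plaintext = 0xDE54
s_1 = Round(s_0, k_0) = 0xF214
s_2 = Round(s_1, k_1) = 0x6CD1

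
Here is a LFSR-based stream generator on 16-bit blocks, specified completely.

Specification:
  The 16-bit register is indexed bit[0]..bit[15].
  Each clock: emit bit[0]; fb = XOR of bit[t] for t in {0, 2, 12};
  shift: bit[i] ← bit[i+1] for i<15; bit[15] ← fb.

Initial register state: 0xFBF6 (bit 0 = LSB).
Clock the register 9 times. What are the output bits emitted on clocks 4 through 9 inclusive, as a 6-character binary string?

reg_0 = 0xFBF6
clock 1: out=0, reg = 0x7DFB
clock 2: out=1, reg = 0x3EFD
clock 3: out=1, reg = 0x9F7E
clock 4: out=0, reg = 0x4FBF
clock 5: out=1, reg = 0x27DF
clock 6: out=1, reg = 0x13EF
clock 7: out=1, reg = 0x89F7
clock 8: out=1, reg = 0x44FB
clock 9: out=1, reg = 0xA27D

011111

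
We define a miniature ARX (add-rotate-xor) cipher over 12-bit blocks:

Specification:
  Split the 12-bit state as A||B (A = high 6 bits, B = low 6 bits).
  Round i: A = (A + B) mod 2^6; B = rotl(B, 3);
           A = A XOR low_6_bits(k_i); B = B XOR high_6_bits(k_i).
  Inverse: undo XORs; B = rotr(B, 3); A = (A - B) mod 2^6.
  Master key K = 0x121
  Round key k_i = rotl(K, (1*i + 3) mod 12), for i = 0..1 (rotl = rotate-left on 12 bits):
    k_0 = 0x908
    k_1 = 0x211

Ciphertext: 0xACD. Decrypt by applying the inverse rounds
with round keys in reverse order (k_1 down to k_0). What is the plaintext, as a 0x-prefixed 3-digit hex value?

0xE61

s_0 = ciphertext = 0xACD
s_1 = InvRound(s_0, k_1) = 0x4A8
s_2 = InvRound(s_1, k_0) = 0xE61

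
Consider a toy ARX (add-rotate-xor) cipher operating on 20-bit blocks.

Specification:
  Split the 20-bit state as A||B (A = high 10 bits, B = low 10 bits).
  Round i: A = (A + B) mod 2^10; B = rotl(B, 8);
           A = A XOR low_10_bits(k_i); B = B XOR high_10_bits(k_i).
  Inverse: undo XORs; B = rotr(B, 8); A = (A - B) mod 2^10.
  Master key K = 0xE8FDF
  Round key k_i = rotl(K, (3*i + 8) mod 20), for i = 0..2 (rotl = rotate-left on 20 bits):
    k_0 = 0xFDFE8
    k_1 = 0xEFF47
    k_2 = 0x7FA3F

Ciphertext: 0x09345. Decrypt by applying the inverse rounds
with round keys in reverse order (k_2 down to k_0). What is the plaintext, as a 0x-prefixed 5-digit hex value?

s_0 = ciphertext = 0x09345
s_1 = InvRound(s_0, k_2) = 0xCB6EE
s_2 = InvRound(s_1, k_1) = 0xC9545
s_3 = InvRound(s_2, k_0) = 0x80ECA

0x80ECA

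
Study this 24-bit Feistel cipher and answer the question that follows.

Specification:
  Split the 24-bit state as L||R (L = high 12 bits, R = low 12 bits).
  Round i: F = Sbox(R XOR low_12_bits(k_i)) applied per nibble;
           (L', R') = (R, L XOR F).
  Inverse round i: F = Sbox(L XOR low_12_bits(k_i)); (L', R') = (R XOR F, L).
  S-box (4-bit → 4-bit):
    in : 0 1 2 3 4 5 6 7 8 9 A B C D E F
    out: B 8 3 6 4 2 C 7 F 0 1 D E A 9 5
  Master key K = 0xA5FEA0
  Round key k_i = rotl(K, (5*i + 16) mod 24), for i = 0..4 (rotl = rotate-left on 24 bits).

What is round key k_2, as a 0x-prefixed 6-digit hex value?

K = 0xA5FEA0
k_0 = rotl(K, (5*0+16) mod 24) = rotl(K, 16) = 0xA0A5FE
k_1 = rotl(K, (5*1+16) mod 24) = rotl(K, 21) = 0x14BFD4
k_2 = rotl(K, (5*2+16) mod 24) = rotl(K, 2) = 0x97FA82

0x97FA82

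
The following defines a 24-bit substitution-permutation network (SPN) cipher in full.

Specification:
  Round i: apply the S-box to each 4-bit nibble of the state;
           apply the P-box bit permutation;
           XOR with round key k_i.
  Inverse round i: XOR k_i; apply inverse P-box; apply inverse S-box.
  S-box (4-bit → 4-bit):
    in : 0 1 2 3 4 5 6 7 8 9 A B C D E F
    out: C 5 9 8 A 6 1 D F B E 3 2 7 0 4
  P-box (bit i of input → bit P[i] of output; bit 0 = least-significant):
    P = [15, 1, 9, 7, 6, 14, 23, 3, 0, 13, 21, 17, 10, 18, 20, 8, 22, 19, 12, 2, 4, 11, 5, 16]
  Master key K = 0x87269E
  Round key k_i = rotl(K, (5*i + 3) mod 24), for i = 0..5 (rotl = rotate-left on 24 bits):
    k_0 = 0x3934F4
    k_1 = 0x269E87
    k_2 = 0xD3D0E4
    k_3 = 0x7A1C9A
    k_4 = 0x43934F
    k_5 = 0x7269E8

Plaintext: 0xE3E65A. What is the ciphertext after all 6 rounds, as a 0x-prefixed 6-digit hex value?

s_0 = plaintext = 0xE3E65A
s_1 = Round(s_0, k_0) = 0xB97673
s_2 = Round(s_1, k_1) = 0xFE935A
s_3 = Round(s_2, k_2) = 0x559746
s_4 = Round(s_3, k_3) = 0x54C1B3
s_5 = Round(s_4, k_4) = 0x6FDBAA
s_6 = Round(s_5, k_5) = 0xE61F73

0xE61F73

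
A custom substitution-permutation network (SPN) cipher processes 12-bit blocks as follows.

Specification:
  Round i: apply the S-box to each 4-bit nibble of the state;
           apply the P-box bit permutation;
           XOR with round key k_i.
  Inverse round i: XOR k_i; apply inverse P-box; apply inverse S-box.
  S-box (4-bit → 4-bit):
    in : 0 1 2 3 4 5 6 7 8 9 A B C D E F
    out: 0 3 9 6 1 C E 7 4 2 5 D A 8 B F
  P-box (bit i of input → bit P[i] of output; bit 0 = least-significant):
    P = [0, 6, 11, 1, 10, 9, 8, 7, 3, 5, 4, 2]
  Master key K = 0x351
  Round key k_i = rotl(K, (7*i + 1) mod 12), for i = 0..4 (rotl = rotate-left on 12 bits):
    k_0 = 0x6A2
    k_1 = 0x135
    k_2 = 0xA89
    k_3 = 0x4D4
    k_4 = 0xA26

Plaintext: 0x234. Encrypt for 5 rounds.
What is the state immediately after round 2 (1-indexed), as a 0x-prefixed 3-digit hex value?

s_0 = plaintext = 0x234
s_1 = Round(s_0, k_0) = 0x5AF
s_2 = Round(s_1, k_1) = 0xC62
s_3 = Round(s_2, k_2) = 0x92E
s_4 = Round(s_3, k_3) = 0x037
s_5 = Round(s_4, k_4) = 0x167

0xC62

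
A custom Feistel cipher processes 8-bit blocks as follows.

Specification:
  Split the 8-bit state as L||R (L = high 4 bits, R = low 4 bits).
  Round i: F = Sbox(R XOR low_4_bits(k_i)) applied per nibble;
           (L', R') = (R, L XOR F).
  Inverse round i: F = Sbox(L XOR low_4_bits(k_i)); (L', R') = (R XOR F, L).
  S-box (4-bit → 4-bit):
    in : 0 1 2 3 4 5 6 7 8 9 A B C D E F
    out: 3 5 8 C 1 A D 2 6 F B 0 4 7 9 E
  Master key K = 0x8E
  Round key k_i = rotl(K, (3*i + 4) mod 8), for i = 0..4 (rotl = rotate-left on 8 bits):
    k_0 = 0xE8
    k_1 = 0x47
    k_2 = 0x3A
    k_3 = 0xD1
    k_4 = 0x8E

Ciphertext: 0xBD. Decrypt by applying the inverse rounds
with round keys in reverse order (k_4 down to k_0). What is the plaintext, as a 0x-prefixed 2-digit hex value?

s_0 = ciphertext = 0xBD
s_1 = InvRound(s_0, k_4) = 0x7B
s_2 = InvRound(s_1, k_3) = 0x67
s_3 = InvRound(s_2, k_2) = 0x36
s_4 = InvRound(s_3, k_1) = 0x73
s_5 = InvRound(s_4, k_0) = 0xD7

0xD7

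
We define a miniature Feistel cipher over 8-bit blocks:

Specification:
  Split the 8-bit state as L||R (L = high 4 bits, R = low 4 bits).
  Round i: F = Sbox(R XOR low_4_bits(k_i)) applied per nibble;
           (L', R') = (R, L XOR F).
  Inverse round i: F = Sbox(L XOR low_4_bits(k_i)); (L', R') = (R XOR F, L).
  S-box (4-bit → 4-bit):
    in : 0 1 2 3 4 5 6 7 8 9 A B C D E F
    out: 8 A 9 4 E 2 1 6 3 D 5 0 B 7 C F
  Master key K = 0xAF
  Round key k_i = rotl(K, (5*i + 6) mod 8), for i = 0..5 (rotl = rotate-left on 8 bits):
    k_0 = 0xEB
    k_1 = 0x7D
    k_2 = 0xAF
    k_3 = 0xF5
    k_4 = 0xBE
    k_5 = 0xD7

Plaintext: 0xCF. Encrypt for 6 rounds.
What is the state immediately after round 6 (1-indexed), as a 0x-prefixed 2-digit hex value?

0xA4

s_0 = plaintext = 0xCF
s_1 = Round(s_0, k_0) = 0xF2
s_2 = Round(s_1, k_1) = 0x20
s_3 = Round(s_2, k_2) = 0x0D
s_4 = Round(s_3, k_3) = 0xD3
s_5 = Round(s_4, k_4) = 0x3A
s_6 = Round(s_5, k_5) = 0xA4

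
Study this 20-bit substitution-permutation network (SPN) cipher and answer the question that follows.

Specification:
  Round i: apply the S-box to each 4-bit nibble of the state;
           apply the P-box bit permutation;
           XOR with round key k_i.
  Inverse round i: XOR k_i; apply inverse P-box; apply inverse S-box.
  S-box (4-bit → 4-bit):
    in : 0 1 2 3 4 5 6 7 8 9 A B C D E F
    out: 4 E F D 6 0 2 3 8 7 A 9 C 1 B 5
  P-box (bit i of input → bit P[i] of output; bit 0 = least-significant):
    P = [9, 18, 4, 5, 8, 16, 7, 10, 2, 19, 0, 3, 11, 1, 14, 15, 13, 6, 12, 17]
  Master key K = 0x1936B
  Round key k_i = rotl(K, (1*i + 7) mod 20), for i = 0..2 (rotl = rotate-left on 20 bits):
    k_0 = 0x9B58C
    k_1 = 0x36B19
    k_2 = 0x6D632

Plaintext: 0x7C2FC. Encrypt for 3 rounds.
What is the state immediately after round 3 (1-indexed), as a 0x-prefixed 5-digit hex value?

s_0 = plaintext = 0x7C2FC
s_1 = Round(s_0, k_0) = 0x15471
s_2 = Round(s_1, k_1) = 0xC7A68
s_3 = Round(s_2, k_2) = 0xDCE18

0xDCE18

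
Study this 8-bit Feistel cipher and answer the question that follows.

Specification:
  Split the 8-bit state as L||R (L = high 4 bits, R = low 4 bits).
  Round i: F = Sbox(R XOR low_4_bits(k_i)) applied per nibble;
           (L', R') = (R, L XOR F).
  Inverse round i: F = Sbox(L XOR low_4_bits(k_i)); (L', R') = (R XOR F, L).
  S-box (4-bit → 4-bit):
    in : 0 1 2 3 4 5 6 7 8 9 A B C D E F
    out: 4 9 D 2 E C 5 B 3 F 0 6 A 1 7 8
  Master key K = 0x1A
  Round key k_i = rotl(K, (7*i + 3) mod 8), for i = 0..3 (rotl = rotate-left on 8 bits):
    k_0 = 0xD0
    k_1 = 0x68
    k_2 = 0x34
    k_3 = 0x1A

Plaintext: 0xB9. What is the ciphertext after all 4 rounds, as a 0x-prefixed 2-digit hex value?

0xFF

s_0 = plaintext = 0xB9
s_1 = Round(s_0, k_0) = 0x94
s_2 = Round(s_1, k_1) = 0x43
s_3 = Round(s_2, k_2) = 0x3F
s_4 = Round(s_3, k_3) = 0xFF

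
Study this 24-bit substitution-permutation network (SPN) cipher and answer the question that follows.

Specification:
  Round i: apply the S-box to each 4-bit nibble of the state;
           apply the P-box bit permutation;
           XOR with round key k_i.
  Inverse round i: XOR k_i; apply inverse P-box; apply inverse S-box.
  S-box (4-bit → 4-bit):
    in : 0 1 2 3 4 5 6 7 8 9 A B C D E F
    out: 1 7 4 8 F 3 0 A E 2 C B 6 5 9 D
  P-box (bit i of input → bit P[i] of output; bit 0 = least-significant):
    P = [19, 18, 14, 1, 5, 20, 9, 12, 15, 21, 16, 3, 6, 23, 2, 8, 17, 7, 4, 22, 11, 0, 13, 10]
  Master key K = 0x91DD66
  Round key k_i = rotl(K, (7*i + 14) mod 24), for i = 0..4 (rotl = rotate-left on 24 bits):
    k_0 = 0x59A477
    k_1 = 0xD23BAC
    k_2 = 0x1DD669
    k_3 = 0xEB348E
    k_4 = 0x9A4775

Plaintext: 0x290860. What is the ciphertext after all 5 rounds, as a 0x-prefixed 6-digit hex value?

s_0 = plaintext = 0x290860
s_1 = Round(s_0, k_0) = 0x7084BF
s_2 = Round(s_1, k_1) = 0x69EE83
s_3 = Round(s_2, k_2) = 0x0D45A3
s_4 = Round(s_3, k_3) = 0x49AFD8
s_5 = Round(s_4, k_4) = 0x9FA8DA

0x9FA8DA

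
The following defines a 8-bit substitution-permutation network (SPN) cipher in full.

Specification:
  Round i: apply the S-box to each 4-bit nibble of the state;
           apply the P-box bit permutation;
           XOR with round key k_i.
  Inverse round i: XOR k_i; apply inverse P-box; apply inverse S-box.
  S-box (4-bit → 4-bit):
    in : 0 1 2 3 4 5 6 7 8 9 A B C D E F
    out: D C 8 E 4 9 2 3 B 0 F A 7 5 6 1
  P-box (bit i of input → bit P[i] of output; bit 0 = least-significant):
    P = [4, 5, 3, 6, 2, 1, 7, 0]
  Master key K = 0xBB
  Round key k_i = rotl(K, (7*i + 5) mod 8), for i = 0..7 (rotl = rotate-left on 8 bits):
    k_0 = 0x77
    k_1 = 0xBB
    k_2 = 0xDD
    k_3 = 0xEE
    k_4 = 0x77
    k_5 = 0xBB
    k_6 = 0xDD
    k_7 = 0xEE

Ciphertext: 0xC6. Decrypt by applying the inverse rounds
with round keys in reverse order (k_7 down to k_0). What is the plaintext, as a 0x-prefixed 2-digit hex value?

s_0 = ciphertext = 0xC6
s_1 = InvRound(s_0, k_7) = 0x9E
s_2 = InvRound(s_1, k_6) = 0xB2
s_3 = InvRound(s_2, k_5) = 0x24
s_4 = InvRound(s_3, k_4) = 0xB5
s_5 = InvRound(s_4, k_3) = 0xB0
s_6 = InvRound(s_5, k_2) = 0x53
s_7 = InvRound(s_6, k_1) = 0x43
s_8 = InvRound(s_7, k_0) = 0xF7

0xF7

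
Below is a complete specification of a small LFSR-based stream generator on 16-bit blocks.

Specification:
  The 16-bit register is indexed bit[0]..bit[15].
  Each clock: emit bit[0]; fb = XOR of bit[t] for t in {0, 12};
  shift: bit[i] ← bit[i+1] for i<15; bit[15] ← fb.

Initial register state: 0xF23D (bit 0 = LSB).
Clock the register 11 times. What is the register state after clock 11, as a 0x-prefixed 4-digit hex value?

0x625E

reg_0 = 0xF23D
clock 1: out=1, reg = 0x791E
clock 2: out=0, reg = 0xBC8F
clock 3: out=1, reg = 0x5E47
clock 4: out=1, reg = 0x2F23
clock 5: out=1, reg = 0x9791
clock 6: out=1, reg = 0x4BC8
clock 7: out=0, reg = 0x25E4
clock 8: out=0, reg = 0x12F2
clock 9: out=0, reg = 0x8979
clock 10: out=1, reg = 0xC4BC
clock 11: out=0, reg = 0x625E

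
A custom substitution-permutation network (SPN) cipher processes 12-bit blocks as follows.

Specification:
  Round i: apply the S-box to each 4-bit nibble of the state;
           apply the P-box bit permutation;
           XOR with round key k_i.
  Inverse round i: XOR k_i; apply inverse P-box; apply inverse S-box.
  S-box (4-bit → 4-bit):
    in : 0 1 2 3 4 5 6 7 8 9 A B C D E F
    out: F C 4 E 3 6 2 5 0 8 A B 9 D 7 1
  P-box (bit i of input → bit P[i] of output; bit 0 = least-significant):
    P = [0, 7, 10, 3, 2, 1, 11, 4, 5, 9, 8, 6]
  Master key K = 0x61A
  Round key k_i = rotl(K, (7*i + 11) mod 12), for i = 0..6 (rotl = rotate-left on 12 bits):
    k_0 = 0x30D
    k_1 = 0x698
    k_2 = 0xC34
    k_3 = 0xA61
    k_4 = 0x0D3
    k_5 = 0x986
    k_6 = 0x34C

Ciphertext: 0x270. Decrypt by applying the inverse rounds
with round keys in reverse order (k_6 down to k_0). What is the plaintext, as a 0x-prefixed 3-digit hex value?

s_0 = ciphertext = 0x270
s_1 = InvRound(s_0, k_6) = 0x7C9
s_2 = InvRound(s_1, k_5) = 0xAED
s_3 = InvRound(s_2, k_4) = 0x409
s_4 = InvRound(s_3, k_3) = 0xB21
s_5 = InvRound(s_4, k_2) = 0x5C7
s_6 = InvRound(s_5, k_1) = 0x3BC
s_7 = InvRound(s_6, k_0) = 0xF94

0xF94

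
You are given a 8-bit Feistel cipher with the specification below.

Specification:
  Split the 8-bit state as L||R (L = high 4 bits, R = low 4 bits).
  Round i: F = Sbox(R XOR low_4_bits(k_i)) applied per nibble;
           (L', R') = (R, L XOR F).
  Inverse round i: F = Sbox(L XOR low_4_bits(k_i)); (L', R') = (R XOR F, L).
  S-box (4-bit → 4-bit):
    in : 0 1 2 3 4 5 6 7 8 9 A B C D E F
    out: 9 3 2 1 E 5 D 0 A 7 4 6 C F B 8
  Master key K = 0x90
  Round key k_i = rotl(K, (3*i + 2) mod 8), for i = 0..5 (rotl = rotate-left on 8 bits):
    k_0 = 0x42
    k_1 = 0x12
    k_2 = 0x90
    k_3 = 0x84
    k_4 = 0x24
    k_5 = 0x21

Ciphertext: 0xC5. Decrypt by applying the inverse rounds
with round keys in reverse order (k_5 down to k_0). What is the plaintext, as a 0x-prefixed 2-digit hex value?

s_0 = ciphertext = 0xC5
s_1 = InvRound(s_0, k_5) = 0xAC
s_2 = InvRound(s_1, k_4) = 0x7A
s_3 = InvRound(s_2, k_3) = 0xB7
s_4 = InvRound(s_3, k_2) = 0x1B
s_5 = InvRound(s_4, k_1) = 0xA1
s_6 = InvRound(s_5, k_0) = 0xBA

0xBA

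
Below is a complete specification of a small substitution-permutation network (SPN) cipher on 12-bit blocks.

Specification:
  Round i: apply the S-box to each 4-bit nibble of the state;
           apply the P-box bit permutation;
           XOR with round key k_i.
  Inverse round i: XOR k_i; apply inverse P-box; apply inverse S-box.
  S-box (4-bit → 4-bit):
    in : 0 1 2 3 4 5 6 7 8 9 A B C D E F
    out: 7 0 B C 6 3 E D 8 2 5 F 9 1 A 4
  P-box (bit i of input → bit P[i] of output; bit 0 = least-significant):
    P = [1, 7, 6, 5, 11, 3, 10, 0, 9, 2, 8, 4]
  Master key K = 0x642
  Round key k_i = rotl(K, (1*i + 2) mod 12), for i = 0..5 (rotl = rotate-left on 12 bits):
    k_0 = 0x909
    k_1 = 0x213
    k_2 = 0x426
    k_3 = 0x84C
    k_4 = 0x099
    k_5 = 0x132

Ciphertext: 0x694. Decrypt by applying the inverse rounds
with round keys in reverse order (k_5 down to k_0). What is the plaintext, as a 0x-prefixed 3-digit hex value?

0x861

s_0 = ciphertext = 0x694
s_1 = InvRound(s_0, k_5) = 0x0F2
s_2 = InvRound(s_1, k_4) = 0x1E7
s_3 = InvRound(s_2, k_3) = 0xF22
s_4 = InvRound(s_3, k_2) = 0x0D1
s_5 = InvRound(s_4, k_1) = 0xD10
s_6 = InvRound(s_5, k_0) = 0x861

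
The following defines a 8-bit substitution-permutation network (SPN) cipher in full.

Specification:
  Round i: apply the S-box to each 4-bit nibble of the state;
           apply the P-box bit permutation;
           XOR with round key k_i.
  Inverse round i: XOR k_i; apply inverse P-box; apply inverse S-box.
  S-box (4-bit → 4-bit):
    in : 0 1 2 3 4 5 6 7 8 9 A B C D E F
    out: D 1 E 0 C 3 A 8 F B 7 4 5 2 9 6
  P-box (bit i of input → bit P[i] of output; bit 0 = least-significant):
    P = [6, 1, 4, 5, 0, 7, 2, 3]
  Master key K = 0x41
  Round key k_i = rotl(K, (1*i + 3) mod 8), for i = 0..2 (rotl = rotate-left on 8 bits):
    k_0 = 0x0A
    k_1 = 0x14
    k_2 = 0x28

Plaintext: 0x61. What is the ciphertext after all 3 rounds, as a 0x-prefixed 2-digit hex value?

s_0 = plaintext = 0x61
s_1 = Round(s_0, k_0) = 0xC2
s_2 = Round(s_1, k_1) = 0x23
s_3 = Round(s_2, k_2) = 0xA4

0xA4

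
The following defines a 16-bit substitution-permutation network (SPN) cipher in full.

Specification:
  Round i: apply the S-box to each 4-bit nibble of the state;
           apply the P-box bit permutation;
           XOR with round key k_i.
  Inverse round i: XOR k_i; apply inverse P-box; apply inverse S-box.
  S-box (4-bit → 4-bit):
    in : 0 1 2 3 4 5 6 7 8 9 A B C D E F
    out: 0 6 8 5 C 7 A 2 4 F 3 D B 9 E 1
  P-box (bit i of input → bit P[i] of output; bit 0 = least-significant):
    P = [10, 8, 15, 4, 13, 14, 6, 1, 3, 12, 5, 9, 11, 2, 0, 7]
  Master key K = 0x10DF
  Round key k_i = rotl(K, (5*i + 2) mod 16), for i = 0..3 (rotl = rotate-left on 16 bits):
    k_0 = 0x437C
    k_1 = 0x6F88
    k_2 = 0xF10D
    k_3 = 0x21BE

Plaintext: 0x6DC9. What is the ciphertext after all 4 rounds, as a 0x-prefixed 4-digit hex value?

s_0 = plaintext = 0x6DC9
s_1 = Round(s_0, k_0) = 0xA4E2
s_2 = Round(s_1, k_1) = 0x25FE
s_3 = Round(s_2, k_2) = 0x40B5
s_4 = Round(s_3, k_3) = 0x847D

0x847D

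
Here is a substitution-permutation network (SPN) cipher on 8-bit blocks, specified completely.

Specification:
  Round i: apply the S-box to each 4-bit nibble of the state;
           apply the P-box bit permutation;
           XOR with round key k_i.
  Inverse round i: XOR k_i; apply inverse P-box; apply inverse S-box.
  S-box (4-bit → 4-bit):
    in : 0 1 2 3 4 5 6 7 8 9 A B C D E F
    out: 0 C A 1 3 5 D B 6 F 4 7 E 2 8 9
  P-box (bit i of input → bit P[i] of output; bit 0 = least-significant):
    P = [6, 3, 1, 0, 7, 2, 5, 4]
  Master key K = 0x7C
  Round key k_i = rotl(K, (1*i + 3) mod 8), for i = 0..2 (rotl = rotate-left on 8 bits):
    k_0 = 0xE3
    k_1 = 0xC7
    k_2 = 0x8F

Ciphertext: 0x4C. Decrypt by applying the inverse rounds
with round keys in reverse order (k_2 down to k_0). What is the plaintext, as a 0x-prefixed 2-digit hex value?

s_0 = ciphertext = 0x4C
s_1 = InvRound(s_0, k_2) = 0x36
s_2 = InvRound(s_1, k_1) = 0x6F
s_3 = InvRound(s_2, k_0) = 0x4D

0x4D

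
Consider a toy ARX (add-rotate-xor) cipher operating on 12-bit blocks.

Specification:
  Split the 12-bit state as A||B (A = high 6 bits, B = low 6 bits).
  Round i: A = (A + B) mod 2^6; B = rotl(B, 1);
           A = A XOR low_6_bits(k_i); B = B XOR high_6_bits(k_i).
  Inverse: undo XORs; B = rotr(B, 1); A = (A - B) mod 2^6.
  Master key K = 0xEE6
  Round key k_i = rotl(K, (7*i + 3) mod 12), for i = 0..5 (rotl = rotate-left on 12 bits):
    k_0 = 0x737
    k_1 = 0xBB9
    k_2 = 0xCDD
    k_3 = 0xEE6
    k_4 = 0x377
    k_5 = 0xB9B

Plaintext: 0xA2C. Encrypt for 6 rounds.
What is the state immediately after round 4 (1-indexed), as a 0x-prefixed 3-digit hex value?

0x10E

s_0 = plaintext = 0xA2C
s_1 = Round(s_0, k_0) = 0x8C5
s_2 = Round(s_1, k_1) = 0x464
s_3 = Round(s_2, k_2) = 0xA3A
s_4 = Round(s_3, k_3) = 0x10E
s_5 = Round(s_4, k_4) = 0x951
s_6 = Round(s_5, k_5) = 0xB4C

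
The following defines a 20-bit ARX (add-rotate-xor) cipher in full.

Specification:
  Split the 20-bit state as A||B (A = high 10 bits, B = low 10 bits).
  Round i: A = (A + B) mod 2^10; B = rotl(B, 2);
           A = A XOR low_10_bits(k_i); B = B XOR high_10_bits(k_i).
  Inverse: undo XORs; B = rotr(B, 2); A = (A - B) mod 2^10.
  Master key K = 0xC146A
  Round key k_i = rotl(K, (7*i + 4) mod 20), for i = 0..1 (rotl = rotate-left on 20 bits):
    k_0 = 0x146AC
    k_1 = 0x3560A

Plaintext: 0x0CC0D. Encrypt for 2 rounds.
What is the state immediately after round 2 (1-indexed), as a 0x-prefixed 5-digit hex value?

s_0 = plaintext = 0x0CC0D
s_1 = Round(s_0, k_0) = 0xBB065
s_2 = Round(s_1, k_1) = 0x56D41

0x56D41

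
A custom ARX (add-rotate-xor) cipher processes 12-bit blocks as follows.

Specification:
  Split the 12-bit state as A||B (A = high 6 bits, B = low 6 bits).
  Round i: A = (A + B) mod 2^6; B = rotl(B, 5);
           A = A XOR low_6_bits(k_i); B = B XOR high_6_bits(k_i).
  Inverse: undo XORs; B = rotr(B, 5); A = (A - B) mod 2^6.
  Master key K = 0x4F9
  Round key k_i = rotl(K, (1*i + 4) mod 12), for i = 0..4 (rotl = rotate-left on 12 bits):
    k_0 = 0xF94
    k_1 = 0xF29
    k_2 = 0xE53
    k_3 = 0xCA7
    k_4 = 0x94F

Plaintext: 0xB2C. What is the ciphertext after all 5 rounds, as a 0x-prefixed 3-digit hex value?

0x9E7

s_0 = plaintext = 0xB2C
s_1 = Round(s_0, k_0) = 0x328
s_2 = Round(s_1, k_1) = 0x768
s_3 = Round(s_2, k_2) = 0x5AD
s_4 = Round(s_3, k_3) = 0x904
s_5 = Round(s_4, k_4) = 0x9E7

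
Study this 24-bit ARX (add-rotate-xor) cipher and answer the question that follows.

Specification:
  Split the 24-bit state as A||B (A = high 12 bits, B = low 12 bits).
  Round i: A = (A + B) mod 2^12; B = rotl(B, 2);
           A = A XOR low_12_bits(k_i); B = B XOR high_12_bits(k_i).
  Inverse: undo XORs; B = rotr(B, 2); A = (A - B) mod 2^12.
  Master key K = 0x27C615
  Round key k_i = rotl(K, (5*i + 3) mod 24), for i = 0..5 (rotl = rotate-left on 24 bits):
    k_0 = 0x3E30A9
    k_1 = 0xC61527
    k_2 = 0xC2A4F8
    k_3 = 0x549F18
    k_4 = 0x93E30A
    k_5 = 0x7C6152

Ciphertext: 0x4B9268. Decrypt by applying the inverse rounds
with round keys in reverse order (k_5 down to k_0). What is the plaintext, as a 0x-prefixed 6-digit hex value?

0x05124F

s_0 = ciphertext = 0x4B9268
s_1 = InvRound(s_0, k_5) = 0xC8096B
s_2 = InvRound(s_1, k_4) = 0xB75415
s_3 = InvRound(s_2, k_3) = 0x416057
s_4 = InvRound(s_3, k_2) = 0x9CF71F
s_5 = InvRound(s_4, k_1) = 0x209ADF
s_6 = InvRound(s_5, k_0) = 0x05124F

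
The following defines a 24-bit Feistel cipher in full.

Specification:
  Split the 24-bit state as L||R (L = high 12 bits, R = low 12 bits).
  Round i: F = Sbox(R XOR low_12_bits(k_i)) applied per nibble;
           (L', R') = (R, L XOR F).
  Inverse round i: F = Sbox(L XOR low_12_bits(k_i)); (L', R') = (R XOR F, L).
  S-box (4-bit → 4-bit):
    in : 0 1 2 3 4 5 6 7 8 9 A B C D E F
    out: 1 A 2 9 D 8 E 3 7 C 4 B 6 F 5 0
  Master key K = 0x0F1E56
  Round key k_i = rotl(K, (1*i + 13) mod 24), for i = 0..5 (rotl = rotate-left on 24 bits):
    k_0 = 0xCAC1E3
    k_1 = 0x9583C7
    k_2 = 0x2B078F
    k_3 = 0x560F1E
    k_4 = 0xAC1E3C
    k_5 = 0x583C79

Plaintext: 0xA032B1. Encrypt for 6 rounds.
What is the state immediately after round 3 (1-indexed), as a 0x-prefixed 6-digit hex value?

s_0 = plaintext = 0xA032B1
s_1 = Round(s_0, k_0) = 0x2B1381
s_2 = Round(s_1, k_1) = 0x38136F
s_3 = Round(s_2, k_2) = 0x36FED0
s_4 = Round(s_3, k_3) = 0xED090A
s_5 = Round(s_4, k_4) = 0x90AD4E
s_6 = Round(s_5, k_5) = 0xD4E399

0x36FED0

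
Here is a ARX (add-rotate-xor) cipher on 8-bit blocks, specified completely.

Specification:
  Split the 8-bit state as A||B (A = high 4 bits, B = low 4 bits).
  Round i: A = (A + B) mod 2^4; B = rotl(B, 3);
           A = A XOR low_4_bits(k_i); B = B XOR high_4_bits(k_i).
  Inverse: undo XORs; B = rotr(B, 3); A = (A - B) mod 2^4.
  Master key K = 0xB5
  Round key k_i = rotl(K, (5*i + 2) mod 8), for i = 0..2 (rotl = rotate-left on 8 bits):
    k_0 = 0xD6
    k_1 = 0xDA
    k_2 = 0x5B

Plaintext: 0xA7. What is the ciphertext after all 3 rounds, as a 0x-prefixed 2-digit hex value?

s_0 = plaintext = 0xA7
s_1 = Round(s_0, k_0) = 0x76
s_2 = Round(s_1, k_1) = 0x7E
s_3 = Round(s_2, k_2) = 0xE2

0xE2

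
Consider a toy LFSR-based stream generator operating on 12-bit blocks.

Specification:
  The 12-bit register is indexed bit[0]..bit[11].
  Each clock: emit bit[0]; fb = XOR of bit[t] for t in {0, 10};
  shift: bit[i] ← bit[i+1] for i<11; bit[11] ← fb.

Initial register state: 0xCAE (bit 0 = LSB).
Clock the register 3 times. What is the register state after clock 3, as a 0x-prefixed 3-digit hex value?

0x395

reg_0 = 0xCAE
clock 1: out=0, reg = 0xE57
clock 2: out=1, reg = 0x72B
clock 3: out=1, reg = 0x395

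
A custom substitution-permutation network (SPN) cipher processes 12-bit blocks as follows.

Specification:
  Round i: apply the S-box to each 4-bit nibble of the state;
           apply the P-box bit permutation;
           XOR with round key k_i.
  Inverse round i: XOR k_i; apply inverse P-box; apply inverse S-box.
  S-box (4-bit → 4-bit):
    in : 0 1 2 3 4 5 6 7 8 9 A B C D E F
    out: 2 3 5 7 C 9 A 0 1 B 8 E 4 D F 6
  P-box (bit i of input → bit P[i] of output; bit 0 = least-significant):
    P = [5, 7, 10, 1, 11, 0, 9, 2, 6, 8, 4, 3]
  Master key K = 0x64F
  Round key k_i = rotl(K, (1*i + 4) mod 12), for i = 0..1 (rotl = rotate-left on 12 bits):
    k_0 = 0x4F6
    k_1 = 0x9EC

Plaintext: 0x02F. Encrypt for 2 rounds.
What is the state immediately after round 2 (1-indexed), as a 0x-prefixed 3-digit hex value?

0x876

s_0 = plaintext = 0x02F
s_1 = Round(s_0, k_0) = 0xB76
s_2 = Round(s_1, k_1) = 0x876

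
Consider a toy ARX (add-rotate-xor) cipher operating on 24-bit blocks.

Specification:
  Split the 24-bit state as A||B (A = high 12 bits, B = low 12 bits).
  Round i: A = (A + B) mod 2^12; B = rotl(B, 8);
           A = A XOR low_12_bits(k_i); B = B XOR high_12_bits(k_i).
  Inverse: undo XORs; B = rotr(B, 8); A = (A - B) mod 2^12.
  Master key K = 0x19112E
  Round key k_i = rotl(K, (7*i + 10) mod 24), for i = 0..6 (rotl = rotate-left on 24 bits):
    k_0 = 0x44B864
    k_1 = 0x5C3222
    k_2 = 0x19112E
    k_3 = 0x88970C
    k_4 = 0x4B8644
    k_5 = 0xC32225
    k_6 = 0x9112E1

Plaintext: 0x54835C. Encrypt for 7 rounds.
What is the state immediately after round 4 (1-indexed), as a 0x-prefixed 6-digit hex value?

s_0 = plaintext = 0x54835C
s_1 = Round(s_0, k_0) = 0x0C087E
s_2 = Round(s_1, k_1) = 0xB1CB44
s_3 = Round(s_2, k_2) = 0x74E525
s_4 = Round(s_3, k_3) = 0xB7FDDB
s_5 = Round(s_4, k_4) = 0xF1EF65
s_6 = Round(s_5, k_5) = 0xCA69C4
s_7 = Round(s_6, k_6) = 0x48BD8D

0xB7FDDB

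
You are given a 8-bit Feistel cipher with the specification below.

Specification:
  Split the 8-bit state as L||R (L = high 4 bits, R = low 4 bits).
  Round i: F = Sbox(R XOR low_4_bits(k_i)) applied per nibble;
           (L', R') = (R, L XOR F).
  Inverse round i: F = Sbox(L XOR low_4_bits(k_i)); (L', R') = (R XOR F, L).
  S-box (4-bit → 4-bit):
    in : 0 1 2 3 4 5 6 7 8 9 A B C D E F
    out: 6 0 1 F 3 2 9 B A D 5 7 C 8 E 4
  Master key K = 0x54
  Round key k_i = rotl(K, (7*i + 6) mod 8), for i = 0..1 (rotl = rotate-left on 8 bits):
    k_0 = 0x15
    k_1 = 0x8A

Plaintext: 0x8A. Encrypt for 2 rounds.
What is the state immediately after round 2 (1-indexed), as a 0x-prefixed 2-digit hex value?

0xC3

s_0 = plaintext = 0x8A
s_1 = Round(s_0, k_0) = 0xAC
s_2 = Round(s_1, k_1) = 0xC3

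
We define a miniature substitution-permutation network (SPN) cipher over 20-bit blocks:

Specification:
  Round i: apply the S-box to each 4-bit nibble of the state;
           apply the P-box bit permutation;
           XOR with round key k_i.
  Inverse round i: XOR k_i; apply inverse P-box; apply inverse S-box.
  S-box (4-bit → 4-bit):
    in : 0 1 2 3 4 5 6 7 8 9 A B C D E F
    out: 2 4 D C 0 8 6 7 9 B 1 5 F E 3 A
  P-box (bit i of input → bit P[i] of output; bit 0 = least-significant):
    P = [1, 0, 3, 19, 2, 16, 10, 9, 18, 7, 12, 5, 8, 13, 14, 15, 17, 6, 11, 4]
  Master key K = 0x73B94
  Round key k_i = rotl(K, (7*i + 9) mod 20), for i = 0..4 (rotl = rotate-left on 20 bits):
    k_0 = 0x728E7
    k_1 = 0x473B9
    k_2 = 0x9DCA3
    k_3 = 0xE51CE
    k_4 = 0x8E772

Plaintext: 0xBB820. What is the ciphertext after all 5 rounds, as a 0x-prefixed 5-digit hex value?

s_0 = plaintext = 0xBB820
s_1 = Round(s_0, k_0) = 0x167C2
s_2 = Round(s_1, k_1) = 0x90D37
s_3 = Round(s_2, k_2) = 0xBEA58
s_4 = Round(s_3, k_3) = 0x07ACC
s_5 = Round(s_4, k_4) = 0x5803D

0x5803D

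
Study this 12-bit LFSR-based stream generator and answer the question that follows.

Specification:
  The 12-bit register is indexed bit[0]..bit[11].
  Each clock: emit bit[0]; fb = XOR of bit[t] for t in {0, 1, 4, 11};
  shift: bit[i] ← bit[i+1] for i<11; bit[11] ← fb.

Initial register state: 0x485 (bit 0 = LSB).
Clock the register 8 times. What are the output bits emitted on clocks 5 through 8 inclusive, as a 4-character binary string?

0001

reg_0 = 0x485
clock 1: out=1, reg = 0xA42
clock 2: out=0, reg = 0x521
clock 3: out=1, reg = 0xA90
clock 4: out=0, reg = 0x548
clock 5: out=0, reg = 0x2A4
clock 6: out=0, reg = 0x152
clock 7: out=0, reg = 0x0A9
clock 8: out=1, reg = 0x854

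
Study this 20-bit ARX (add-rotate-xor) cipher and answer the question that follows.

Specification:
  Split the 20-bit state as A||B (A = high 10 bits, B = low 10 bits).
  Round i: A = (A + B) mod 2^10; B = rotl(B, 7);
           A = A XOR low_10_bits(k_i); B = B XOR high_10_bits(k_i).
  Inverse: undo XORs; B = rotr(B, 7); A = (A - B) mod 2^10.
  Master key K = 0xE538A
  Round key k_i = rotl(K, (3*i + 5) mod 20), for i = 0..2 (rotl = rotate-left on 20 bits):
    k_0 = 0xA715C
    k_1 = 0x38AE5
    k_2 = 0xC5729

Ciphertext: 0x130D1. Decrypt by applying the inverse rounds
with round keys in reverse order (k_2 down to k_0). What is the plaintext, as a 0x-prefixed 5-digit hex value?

s_0 = ciphertext = 0x130D1
s_1 = InvRound(s_0, k_2) = 0x4FA27
s_2 = InvRound(s_1, k_1) = 0x6BA2D
s_3 = InvRound(s_2, k_0) = 0xDA589

0xDA589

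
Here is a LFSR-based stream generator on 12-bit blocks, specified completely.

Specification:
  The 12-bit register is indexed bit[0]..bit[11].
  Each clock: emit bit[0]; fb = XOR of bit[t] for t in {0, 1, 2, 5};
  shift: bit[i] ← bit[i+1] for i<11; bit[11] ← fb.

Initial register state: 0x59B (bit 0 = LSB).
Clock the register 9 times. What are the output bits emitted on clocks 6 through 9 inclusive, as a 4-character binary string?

reg_0 = 0x59B
clock 1: out=1, reg = 0x2CD
clock 2: out=1, reg = 0x166
clock 3: out=0, reg = 0x8B3
clock 4: out=1, reg = 0xC59
clock 5: out=1, reg = 0xE2C
clock 6: out=0, reg = 0x716
clock 7: out=0, reg = 0x38B
clock 8: out=1, reg = 0x1C5
clock 9: out=1, reg = 0x0E2

0011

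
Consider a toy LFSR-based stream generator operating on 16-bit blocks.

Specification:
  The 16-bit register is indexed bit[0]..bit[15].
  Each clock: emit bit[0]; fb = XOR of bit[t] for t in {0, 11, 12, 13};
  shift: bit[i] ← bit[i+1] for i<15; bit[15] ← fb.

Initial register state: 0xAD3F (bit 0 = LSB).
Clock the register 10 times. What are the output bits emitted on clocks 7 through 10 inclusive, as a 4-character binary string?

0010

reg_0 = 0xAD3F
clock 1: out=1, reg = 0xD69F
clock 2: out=1, reg = 0x6B4F
clock 3: out=1, reg = 0xB5A7
clock 4: out=1, reg = 0xDAD3
clock 5: out=1, reg = 0xED69
clock 6: out=1, reg = 0xF6B4
clock 7: out=0, reg = 0x7B5A
clock 8: out=0, reg = 0xBDAD
clock 9: out=1, reg = 0x5ED6
clock 10: out=0, reg = 0x2F6B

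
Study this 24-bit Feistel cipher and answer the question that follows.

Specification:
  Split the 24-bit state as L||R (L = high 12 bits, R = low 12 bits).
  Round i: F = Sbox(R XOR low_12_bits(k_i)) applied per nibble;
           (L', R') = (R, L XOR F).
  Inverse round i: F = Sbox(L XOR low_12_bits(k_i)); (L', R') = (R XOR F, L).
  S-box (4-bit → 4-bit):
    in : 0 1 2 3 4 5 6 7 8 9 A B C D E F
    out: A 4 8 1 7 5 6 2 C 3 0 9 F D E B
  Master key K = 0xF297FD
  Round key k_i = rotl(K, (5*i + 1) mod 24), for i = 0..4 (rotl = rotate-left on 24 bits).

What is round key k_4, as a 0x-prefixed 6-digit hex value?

K = 0xF297FD
k_0 = rotl(K, (5*0+1) mod 24) = rotl(K, 1) = 0xE52FFB
k_1 = rotl(K, (5*1+1) mod 24) = rotl(K, 6) = 0xA5FF7C
k_2 = rotl(K, (5*2+1) mod 24) = rotl(K, 11) = 0xBFEF94
k_3 = rotl(K, (5*3+1) mod 24) = rotl(K, 16) = 0xFDF297
k_4 = rotl(K, (5*4+1) mod 24) = rotl(K, 21) = 0xBE52FF

0xBE52FF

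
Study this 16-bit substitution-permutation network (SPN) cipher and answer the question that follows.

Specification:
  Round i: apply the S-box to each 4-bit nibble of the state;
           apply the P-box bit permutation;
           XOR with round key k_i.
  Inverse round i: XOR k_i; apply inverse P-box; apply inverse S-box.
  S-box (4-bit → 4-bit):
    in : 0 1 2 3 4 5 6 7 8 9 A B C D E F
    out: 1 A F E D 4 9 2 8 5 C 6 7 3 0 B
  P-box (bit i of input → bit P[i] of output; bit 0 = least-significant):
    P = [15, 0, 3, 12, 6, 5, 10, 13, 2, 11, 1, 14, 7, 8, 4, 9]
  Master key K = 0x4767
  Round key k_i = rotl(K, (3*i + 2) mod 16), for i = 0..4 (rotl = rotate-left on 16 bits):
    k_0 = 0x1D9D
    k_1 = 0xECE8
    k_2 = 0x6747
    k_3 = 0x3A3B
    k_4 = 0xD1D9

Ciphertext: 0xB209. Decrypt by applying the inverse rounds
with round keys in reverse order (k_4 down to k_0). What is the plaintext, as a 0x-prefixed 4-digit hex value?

0xE1CB

s_0 = ciphertext = 0xB209
s_1 = InvRound(s_0, k_4) = 0x286E
s_2 = InvRound(s_1, k_3) = 0xA001
s_3 = InvRound(s_2, k_2) = 0x1490
s_4 = InvRound(s_3, k_1) = 0x51F4
s_5 = InvRound(s_4, k_0) = 0xE1CB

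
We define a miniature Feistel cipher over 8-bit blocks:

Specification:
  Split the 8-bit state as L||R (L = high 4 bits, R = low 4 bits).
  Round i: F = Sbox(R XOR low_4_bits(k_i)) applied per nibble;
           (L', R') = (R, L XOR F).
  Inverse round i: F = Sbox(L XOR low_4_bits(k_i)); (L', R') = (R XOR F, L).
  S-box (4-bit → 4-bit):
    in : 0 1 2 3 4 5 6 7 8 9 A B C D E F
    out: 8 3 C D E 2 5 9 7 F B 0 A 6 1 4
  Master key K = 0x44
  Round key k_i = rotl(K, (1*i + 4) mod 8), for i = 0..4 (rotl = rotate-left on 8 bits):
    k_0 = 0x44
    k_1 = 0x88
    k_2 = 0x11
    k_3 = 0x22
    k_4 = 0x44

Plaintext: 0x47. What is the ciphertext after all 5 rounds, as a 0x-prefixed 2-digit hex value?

s_0 = plaintext = 0x47
s_1 = Round(s_0, k_0) = 0x79
s_2 = Round(s_1, k_1) = 0x94
s_3 = Round(s_2, k_2) = 0x4B
s_4 = Round(s_3, k_3) = 0xBB
s_5 = Round(s_4, k_4) = 0xBF

0xBF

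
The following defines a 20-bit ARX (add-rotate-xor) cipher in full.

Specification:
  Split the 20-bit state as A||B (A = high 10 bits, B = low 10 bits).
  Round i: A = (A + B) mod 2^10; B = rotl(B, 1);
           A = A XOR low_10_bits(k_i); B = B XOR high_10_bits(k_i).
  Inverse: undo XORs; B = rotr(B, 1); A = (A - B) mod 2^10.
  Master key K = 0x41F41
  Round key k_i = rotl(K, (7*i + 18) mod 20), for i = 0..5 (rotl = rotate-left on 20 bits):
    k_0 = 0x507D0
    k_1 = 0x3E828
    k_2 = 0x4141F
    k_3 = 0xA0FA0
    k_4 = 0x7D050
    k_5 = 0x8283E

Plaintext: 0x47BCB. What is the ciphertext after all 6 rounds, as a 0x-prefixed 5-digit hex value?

s_0 = plaintext = 0x47BCB
s_1 = Round(s_0, k_0) = 0xCE6D6
s_2 = Round(s_1, k_1) = 0x89D57
s_3 = Round(s_2, k_2) = 0xD87AB
s_4 = Round(s_3, k_3) = 0x2B1D4
s_5 = Round(s_4, k_4) = 0xB425C
s_6 = Round(s_5, k_5) = 0x44AB3

0x44AB3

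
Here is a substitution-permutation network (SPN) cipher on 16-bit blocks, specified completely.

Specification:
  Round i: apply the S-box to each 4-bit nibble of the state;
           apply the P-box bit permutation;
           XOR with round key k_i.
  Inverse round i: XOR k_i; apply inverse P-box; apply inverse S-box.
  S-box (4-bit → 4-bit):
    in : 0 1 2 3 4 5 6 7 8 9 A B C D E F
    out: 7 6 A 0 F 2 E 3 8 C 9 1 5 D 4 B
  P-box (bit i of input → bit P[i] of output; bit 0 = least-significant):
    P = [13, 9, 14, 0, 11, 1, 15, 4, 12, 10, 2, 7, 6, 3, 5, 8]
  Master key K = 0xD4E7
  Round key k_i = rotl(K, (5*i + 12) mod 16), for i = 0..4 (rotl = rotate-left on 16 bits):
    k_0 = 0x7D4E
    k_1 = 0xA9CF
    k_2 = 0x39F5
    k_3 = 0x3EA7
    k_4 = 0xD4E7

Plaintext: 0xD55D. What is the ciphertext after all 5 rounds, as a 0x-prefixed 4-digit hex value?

0xACB3

s_0 = plaintext = 0xD55D
s_1 = Round(s_0, k_0) = 0x182D
s_2 = Round(s_1, k_1) = 0xC974
s_3 = Round(s_2, k_2) = 0x5312
s_4 = Round(s_3, k_3) = 0xBCAC
s_5 = Round(s_4, k_4) = 0xACB3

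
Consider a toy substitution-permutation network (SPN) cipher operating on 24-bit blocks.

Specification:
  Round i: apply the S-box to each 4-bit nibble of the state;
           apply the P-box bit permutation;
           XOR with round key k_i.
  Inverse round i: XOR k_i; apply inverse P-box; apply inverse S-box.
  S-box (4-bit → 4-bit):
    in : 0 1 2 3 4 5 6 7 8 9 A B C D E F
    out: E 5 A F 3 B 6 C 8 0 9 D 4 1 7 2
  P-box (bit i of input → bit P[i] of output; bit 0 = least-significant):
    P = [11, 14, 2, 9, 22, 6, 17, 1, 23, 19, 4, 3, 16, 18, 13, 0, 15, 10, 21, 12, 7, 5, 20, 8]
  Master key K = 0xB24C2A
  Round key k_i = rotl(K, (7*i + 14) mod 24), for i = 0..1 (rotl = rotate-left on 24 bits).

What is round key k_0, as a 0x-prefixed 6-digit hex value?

0x0AAC93

K = 0xB24C2A
k_0 = rotl(K, (7*0+14) mod 24) = rotl(K, 14) = 0x0AAC93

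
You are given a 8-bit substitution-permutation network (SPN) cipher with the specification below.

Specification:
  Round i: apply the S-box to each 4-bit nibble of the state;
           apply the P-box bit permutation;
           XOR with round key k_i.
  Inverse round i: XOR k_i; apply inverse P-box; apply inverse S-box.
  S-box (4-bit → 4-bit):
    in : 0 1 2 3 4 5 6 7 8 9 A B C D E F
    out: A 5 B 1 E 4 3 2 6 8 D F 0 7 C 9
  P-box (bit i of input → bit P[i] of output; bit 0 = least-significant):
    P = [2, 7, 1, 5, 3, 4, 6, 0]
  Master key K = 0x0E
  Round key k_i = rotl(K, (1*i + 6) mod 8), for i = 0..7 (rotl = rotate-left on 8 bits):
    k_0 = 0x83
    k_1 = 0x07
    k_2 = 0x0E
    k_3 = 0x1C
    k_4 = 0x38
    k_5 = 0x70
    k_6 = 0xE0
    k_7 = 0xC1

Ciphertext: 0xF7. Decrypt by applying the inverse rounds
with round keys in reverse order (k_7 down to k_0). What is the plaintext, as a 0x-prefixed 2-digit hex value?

0xC2

s_0 = ciphertext = 0xF7
s_1 = InvRound(s_0, k_7) = 0x7A
s_2 = InvRound(s_1, k_6) = 0x68
s_3 = InvRound(s_2, k_5) = 0x6C
s_4 = InvRound(s_3, k_4) = 0x83
s_5 = InvRound(s_4, k_3) = 0x2D
s_6 = InvRound(s_5, k_2) = 0x9E
s_7 = InvRound(s_6, k_1) = 0x27
s_8 = InvRound(s_7, k_0) = 0xC2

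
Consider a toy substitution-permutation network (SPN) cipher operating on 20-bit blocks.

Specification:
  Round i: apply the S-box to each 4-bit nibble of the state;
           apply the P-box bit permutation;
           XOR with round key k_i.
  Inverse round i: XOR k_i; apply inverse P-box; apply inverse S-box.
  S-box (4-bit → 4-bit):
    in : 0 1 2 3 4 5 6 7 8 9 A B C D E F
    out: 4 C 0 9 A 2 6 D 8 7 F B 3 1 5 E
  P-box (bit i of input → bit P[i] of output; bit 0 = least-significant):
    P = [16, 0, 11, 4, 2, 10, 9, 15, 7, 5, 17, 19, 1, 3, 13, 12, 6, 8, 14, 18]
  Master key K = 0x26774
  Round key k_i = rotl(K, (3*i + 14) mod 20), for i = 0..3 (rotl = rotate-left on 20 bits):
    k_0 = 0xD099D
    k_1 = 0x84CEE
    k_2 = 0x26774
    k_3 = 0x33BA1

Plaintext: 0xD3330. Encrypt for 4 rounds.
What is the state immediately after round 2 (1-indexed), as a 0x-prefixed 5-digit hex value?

s_0 = plaintext = 0xD3330
s_1 = Round(s_0, k_0) = 0x5915B
s_2 = Round(s_1, k_1) = 0x369F5
s_3 = Round(s_2, k_2) = 0x4C19D
s_4 = Round(s_3, k_3) = 0xC3CAF

0x369F5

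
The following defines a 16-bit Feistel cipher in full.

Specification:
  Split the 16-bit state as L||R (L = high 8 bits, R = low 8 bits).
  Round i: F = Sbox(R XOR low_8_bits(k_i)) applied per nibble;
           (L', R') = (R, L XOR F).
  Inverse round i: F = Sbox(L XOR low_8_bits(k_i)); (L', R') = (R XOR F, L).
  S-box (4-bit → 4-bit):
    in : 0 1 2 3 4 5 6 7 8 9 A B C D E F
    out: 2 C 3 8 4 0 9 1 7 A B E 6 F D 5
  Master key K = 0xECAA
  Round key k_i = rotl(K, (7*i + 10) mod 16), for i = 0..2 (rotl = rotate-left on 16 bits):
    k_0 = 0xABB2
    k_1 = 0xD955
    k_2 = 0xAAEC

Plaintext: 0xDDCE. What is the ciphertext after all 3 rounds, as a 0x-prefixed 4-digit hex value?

0x63BE

s_0 = plaintext = 0xDDCE
s_1 = Round(s_0, k_0) = 0xCECB
s_2 = Round(s_1, k_1) = 0xCB63
s_3 = Round(s_2, k_2) = 0x63BE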